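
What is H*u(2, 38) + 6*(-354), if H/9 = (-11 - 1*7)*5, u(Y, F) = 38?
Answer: -32904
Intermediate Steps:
H = -810 (H = 9*((-11 - 1*7)*5) = 9*((-11 - 7)*5) = 9*(-18*5) = 9*(-90) = -810)
H*u(2, 38) + 6*(-354) = -810*38 + 6*(-354) = -30780 - 2124 = -32904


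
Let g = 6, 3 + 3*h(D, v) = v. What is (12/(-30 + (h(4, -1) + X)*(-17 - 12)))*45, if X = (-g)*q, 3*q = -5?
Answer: -405/211 ≈ -1.9194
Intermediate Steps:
q = -5/3 (q = (⅓)*(-5) = -5/3 ≈ -1.6667)
h(D, v) = -1 + v/3
X = 10 (X = -1*6*(-5/3) = -6*(-5/3) = 10)
(12/(-30 + (h(4, -1) + X)*(-17 - 12)))*45 = (12/(-30 + ((-1 + (⅓)*(-1)) + 10)*(-17 - 12)))*45 = (12/(-30 + ((-1 - ⅓) + 10)*(-29)))*45 = (12/(-30 + (-4/3 + 10)*(-29)))*45 = (12/(-30 + (26/3)*(-29)))*45 = (12/(-30 - 754/3))*45 = (12/(-844/3))*45 = (12*(-3/844))*45 = -9/211*45 = -405/211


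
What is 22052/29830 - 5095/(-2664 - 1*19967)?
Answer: 325521331/337541365 ≈ 0.96439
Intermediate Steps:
22052/29830 - 5095/(-2664 - 1*19967) = 22052*(1/29830) - 5095/(-2664 - 19967) = 11026/14915 - 5095/(-22631) = 11026/14915 - 5095*(-1/22631) = 11026/14915 + 5095/22631 = 325521331/337541365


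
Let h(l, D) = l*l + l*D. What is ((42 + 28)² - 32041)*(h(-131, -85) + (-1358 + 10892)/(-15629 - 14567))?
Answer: -11594858868981/15098 ≈ -7.6797e+8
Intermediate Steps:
h(l, D) = l² + D*l
((42 + 28)² - 32041)*(h(-131, -85) + (-1358 + 10892)/(-15629 - 14567)) = ((42 + 28)² - 32041)*(-131*(-85 - 131) + (-1358 + 10892)/(-15629 - 14567)) = (70² - 32041)*(-131*(-216) + 9534/(-30196)) = (4900 - 32041)*(28296 + 9534*(-1/30196)) = -27141*(28296 - 4767/15098) = -27141*427208241/15098 = -11594858868981/15098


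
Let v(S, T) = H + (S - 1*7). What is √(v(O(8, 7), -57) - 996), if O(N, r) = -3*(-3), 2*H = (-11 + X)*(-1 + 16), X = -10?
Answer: 7*I*√94/2 ≈ 33.934*I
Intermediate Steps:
H = -315/2 (H = ((-11 - 10)*(-1 + 16))/2 = (-21*15)/2 = (½)*(-315) = -315/2 ≈ -157.50)
O(N, r) = 9
v(S, T) = -329/2 + S (v(S, T) = -315/2 + (S - 1*7) = -315/2 + (S - 7) = -315/2 + (-7 + S) = -329/2 + S)
√(v(O(8, 7), -57) - 996) = √((-329/2 + 9) - 996) = √(-311/2 - 996) = √(-2303/2) = 7*I*√94/2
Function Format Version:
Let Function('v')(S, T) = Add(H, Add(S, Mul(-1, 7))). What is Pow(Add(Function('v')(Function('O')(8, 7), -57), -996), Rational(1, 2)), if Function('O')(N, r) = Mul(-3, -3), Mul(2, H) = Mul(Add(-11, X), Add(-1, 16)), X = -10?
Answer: Mul(Rational(7, 2), I, Pow(94, Rational(1, 2))) ≈ Mul(33.934, I)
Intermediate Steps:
H = Rational(-315, 2) (H = Mul(Rational(1, 2), Mul(Add(-11, -10), Add(-1, 16))) = Mul(Rational(1, 2), Mul(-21, 15)) = Mul(Rational(1, 2), -315) = Rational(-315, 2) ≈ -157.50)
Function('O')(N, r) = 9
Function('v')(S, T) = Add(Rational(-329, 2), S) (Function('v')(S, T) = Add(Rational(-315, 2), Add(S, Mul(-1, 7))) = Add(Rational(-315, 2), Add(S, -7)) = Add(Rational(-315, 2), Add(-7, S)) = Add(Rational(-329, 2), S))
Pow(Add(Function('v')(Function('O')(8, 7), -57), -996), Rational(1, 2)) = Pow(Add(Add(Rational(-329, 2), 9), -996), Rational(1, 2)) = Pow(Add(Rational(-311, 2), -996), Rational(1, 2)) = Pow(Rational(-2303, 2), Rational(1, 2)) = Mul(Rational(7, 2), I, Pow(94, Rational(1, 2)))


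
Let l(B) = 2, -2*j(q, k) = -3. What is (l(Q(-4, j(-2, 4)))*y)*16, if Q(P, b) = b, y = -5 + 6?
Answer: 32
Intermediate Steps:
y = 1
j(q, k) = 3/2 (j(q, k) = -½*(-3) = 3/2)
(l(Q(-4, j(-2, 4)))*y)*16 = (2*1)*16 = 2*16 = 32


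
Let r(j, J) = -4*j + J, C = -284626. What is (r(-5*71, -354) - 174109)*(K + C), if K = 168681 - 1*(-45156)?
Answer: 12249540927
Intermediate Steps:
K = 213837 (K = 168681 + 45156 = 213837)
r(j, J) = J - 4*j
(r(-5*71, -354) - 174109)*(K + C) = ((-354 - (-20)*71) - 174109)*(213837 - 284626) = ((-354 - 4*(-355)) - 174109)*(-70789) = ((-354 + 1420) - 174109)*(-70789) = (1066 - 174109)*(-70789) = -173043*(-70789) = 12249540927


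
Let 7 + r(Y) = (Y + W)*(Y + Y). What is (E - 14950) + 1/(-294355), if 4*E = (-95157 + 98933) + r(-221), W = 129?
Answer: -4523353289/1177420 ≈ -3841.8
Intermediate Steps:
r(Y) = -7 + 2*Y*(129 + Y) (r(Y) = -7 + (Y + 129)*(Y + Y) = -7 + (129 + Y)*(2*Y) = -7 + 2*Y*(129 + Y))
E = 44433/4 (E = ((-95157 + 98933) + (-7 + 2*(-221)² + 258*(-221)))/4 = (3776 + (-7 + 2*48841 - 57018))/4 = (3776 + (-7 + 97682 - 57018))/4 = (3776 + 40657)/4 = (¼)*44433 = 44433/4 ≈ 11108.)
(E - 14950) + 1/(-294355) = (44433/4 - 14950) + 1/(-294355) = -15367/4 - 1/294355 = -4523353289/1177420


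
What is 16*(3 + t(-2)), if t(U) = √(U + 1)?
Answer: 48 + 16*I ≈ 48.0 + 16.0*I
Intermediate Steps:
t(U) = √(1 + U)
16*(3 + t(-2)) = 16*(3 + √(1 - 2)) = 16*(3 + √(-1)) = 16*(3 + I) = 48 + 16*I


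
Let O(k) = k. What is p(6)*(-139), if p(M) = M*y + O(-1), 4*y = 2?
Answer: -278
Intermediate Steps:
y = 1/2 (y = (1/4)*2 = 1/2 ≈ 0.50000)
p(M) = -1 + M/2 (p(M) = M*(1/2) - 1 = M/2 - 1 = -1 + M/2)
p(6)*(-139) = (-1 + (1/2)*6)*(-139) = (-1 + 3)*(-139) = 2*(-139) = -278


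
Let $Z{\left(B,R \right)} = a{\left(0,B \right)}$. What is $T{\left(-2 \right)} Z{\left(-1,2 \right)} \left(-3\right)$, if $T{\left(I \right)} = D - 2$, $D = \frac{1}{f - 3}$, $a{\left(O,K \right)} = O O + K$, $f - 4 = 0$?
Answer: $-3$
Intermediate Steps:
$f = 4$ ($f = 4 + 0 = 4$)
$a{\left(O,K \right)} = K + O^{2}$ ($a{\left(O,K \right)} = O^{2} + K = K + O^{2}$)
$D = 1$ ($D = \frac{1}{4 - 3} = 1^{-1} = 1$)
$Z{\left(B,R \right)} = B$ ($Z{\left(B,R \right)} = B + 0^{2} = B + 0 = B$)
$T{\left(I \right)} = -1$ ($T{\left(I \right)} = 1 - 2 = -1$)
$T{\left(-2 \right)} Z{\left(-1,2 \right)} \left(-3\right) = \left(-1\right) \left(-1\right) \left(-3\right) = 1 \left(-3\right) = -3$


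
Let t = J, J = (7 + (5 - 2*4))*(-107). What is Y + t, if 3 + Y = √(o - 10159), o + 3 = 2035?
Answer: -431 + 3*I*√903 ≈ -431.0 + 90.15*I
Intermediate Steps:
o = 2032 (o = -3 + 2035 = 2032)
J = -428 (J = (7 + (5 - 8))*(-107) = (7 - 3)*(-107) = 4*(-107) = -428)
Y = -3 + 3*I*√903 (Y = -3 + √(2032 - 10159) = -3 + √(-8127) = -3 + 3*I*√903 ≈ -3.0 + 90.15*I)
t = -428
Y + t = (-3 + 3*I*√903) - 428 = -431 + 3*I*√903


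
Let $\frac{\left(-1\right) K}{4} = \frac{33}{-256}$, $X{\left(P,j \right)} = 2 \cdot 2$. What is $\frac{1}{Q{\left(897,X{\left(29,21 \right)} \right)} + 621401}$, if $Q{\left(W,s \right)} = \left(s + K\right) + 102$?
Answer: $\frac{64}{39776481} \approx 1.609 \cdot 10^{-6}$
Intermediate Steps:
$X{\left(P,j \right)} = 4$
$K = \frac{33}{64}$ ($K = - 4 \frac{33}{-256} = - 4 \cdot 33 \left(- \frac{1}{256}\right) = \left(-4\right) \left(- \frac{33}{256}\right) = \frac{33}{64} \approx 0.51563$)
$Q{\left(W,s \right)} = \frac{6561}{64} + s$ ($Q{\left(W,s \right)} = \left(s + \frac{33}{64}\right) + 102 = \left(\frac{33}{64} + s\right) + 102 = \frac{6561}{64} + s$)
$\frac{1}{Q{\left(897,X{\left(29,21 \right)} \right)} + 621401} = \frac{1}{\left(\frac{6561}{64} + 4\right) + 621401} = \frac{1}{\frac{6817}{64} + 621401} = \frac{1}{\frac{39776481}{64}} = \frac{64}{39776481}$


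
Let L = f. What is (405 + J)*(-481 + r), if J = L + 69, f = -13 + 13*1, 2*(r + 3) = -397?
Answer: -323505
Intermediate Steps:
r = -403/2 (r = -3 + (½)*(-397) = -3 - 397/2 = -403/2 ≈ -201.50)
f = 0 (f = -13 + 13 = 0)
L = 0
J = 69 (J = 0 + 69 = 69)
(405 + J)*(-481 + r) = (405 + 69)*(-481 - 403/2) = 474*(-1365/2) = -323505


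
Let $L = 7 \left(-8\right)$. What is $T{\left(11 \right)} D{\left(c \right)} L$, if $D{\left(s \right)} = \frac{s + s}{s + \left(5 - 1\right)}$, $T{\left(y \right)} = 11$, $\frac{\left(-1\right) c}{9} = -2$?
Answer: $-1008$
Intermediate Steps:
$c = 18$ ($c = \left(-9\right) \left(-2\right) = 18$)
$L = -56$
$D{\left(s \right)} = \frac{2 s}{4 + s}$ ($D{\left(s \right)} = \frac{2 s}{s + 4} = \frac{2 s}{4 + s}$)
$T{\left(11 \right)} D{\left(c \right)} L = 11 \cdot 2 \cdot 18 \frac{1}{4 + 18} \left(-56\right) = 11 \cdot 2 \cdot 18 \cdot \frac{1}{22} \left(-56\right) = 11 \cdot \frac{18}{11} \left(-56\right) = 18 \left(-56\right) = -1008$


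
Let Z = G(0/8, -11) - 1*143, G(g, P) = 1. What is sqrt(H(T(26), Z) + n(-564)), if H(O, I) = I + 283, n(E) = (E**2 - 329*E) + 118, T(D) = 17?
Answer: sqrt(503911) ≈ 709.87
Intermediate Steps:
n(E) = 118 + E**2 - 329*E
Z = -142 (Z = 1 - 1*143 = 1 - 143 = -142)
H(O, I) = 283 + I
sqrt(H(T(26), Z) + n(-564)) = sqrt((283 - 142) + (118 + (-564)**2 - 329*(-564))) = sqrt(141 + (118 + 318096 + 185556)) = sqrt(141 + 503770) = sqrt(503911)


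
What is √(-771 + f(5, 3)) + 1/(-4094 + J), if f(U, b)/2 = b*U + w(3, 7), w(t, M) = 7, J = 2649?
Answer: -1/1445 + I*√727 ≈ -0.00069204 + 26.963*I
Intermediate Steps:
f(U, b) = 14 + 2*U*b (f(U, b) = 2*(b*U + 7) = 2*(U*b + 7) = 2*(7 + U*b) = 14 + 2*U*b)
√(-771 + f(5, 3)) + 1/(-4094 + J) = √(-771 + (14 + 2*5*3)) + 1/(-4094 + 2649) = √(-771 + (14 + 30)) + 1/(-1445) = √(-771 + 44) - 1/1445 = √(-727) - 1/1445 = I*√727 - 1/1445 = -1/1445 + I*√727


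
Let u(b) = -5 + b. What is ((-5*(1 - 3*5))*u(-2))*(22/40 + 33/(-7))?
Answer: 4081/2 ≈ 2040.5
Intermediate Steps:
((-5*(1 - 3*5))*u(-2))*(22/40 + 33/(-7)) = ((-5*(1 - 3*5))*(-5 - 2))*(22/40 + 33/(-7)) = (-5*(1 - 15)*(-7))*(22*(1/40) + 33*(-⅐)) = (-5*(-14)*(-7))*(11/20 - 33/7) = (70*(-7))*(-583/140) = -490*(-583/140) = 4081/2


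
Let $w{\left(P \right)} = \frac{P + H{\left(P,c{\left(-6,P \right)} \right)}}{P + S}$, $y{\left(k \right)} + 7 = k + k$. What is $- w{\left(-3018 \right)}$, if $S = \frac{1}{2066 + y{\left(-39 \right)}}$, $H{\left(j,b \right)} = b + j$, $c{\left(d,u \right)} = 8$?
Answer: $- \frac{11941468}{5978657} \approx -1.9973$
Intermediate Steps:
$y{\left(k \right)} = -7 + 2 k$ ($y{\left(k \right)} = -7 + \left(k + k\right) = -7 + 2 k$)
$S = \frac{1}{1981}$ ($S = \frac{1}{2066 + \left(-7 + 2 \left(-39\right)\right)} = \frac{1}{2066 - 85} = \frac{1}{1981} \approx 0.0005048$)
$w{\left(P \right)} = \frac{8 + 2 P}{\frac{1}{1981} + P}$ ($w{\left(P \right)} = \frac{P + \left(8 + P\right)}{P + \frac{1}{1981}} = \frac{8 + 2 P}{\frac{1}{1981} + P}$)
$- w{\left(-3018 \right)} = - \frac{3962 \left(4 - 3018\right)}{1 + 1981 \left(-3018\right)} = - \frac{3962 \left(-3014\right)}{1 - 5978658} = - \frac{3962 \left(-3014\right)}{-5978657} = - \frac{3962 \left(-1\right) \left(-3014\right)}{5978657} = \left(-1\right) \frac{11941468}{5978657} = - \frac{11941468}{5978657}$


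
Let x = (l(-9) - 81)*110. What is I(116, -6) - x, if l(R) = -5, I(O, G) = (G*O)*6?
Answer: 5284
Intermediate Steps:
I(O, G) = 6*G*O
x = -9460 (x = (-5 - 81)*110 = -86*110 = -9460)
I(116, -6) - x = 6*(-6)*116 - 1*(-9460) = -4176 + 9460 = 5284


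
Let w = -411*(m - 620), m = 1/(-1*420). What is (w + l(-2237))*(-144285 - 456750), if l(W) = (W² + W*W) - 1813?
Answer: -172687986246459/28 ≈ -6.1674e+12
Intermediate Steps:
m = -1/420 (m = 1/(-420) = -1/420 ≈ -0.0023810)
l(W) = -1813 + 2*W² (l(W) = (W² + W²) - 1813 = 2*W² - 1813 = -1813 + 2*W²)
w = 35674937/140 (w = -411*(-1/420 - 620) = -411*(-260401/420) = 35674937/140 ≈ 2.5482e+5)
(w + l(-2237))*(-144285 - 456750) = (35674937/140 + (-1813 + 2*(-2237)²))*(-144285 - 456750) = (35674937/140 + (-1813 + 2*5004169))*(-601035) = (35674937/140 + (-1813 + 10008338))*(-601035) = (35674937/140 + 10006525)*(-601035) = (1436588437/140)*(-601035) = -172687986246459/28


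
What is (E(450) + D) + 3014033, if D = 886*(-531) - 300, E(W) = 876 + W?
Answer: 2544593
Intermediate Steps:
D = -470766 (D = -470466 - 300 = -470766)
(E(450) + D) + 3014033 = ((876 + 450) - 470766) + 3014033 = (1326 - 470766) + 3014033 = -469440 + 3014033 = 2544593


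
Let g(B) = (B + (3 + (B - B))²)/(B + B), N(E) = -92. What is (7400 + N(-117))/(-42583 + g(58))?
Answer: -847728/4939561 ≈ -0.17162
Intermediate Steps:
g(B) = (9 + B)/(2*B) (g(B) = (B + (3 + 0)²)/((2*B)) = (B + 3²)*(1/(2*B)) = (B + 9)*(1/(2*B)) = (9 + B)*(1/(2*B)) = (9 + B)/(2*B))
(7400 + N(-117))/(-42583 + g(58)) = (7400 - 92)/(-42583 + (½)*(9 + 58)/58) = 7308/(-42583 + (½)*(1/58)*67) = 7308/(-42583 + 67/116) = 7308/(-4939561/116) = 7308*(-116/4939561) = -847728/4939561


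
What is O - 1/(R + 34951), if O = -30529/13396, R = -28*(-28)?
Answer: -1090967211/478706060 ≈ -2.2790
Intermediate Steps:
R = 784
O = -30529/13396 (O = -30529*1/13396 = -30529/13396 ≈ -2.2790)
O - 1/(R + 34951) = -30529/13396 - 1/(784 + 34951) = -30529/13396 - 1/35735 = -1090967211/478706060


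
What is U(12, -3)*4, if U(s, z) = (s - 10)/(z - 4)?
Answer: -8/7 ≈ -1.1429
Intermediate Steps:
U(s, z) = (-10 + s)/(-4 + z)
U(12, -3)*4 = ((-10 + 12)/(-4 - 3))*4 = (2/(-7))*4 = -1/7*2*4 = -2/7*4 = -8/7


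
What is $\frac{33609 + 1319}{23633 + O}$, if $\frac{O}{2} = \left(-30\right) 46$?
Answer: $\frac{34928}{20873} \approx 1.6734$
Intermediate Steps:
$O = -2760$ ($O = 2 \left(\left(-30\right) 46\right) = 2 \left(-1380\right) = -2760$)
$\frac{33609 + 1319}{23633 + O} = \frac{33609 + 1319}{23633 - 2760} = \frac{34928}{20873}$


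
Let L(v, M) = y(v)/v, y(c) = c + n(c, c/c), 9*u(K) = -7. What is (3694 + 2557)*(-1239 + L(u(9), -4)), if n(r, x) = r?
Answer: -7732487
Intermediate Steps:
u(K) = -7/9 (u(K) = (1/9)*(-7) = -7/9)
y(c) = 2*c (y(c) = c + c = 2*c)
L(v, M) = 2 (L(v, M) = (2*v)/v = 2)
(3694 + 2557)*(-1239 + L(u(9), -4)) = (3694 + 2557)*(-1239 + 2) = 6251*(-1237) = -7732487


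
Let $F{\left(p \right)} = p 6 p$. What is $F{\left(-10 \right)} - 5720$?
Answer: $-5120$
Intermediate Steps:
$F{\left(p \right)} = 6 p^{2}$ ($F{\left(p \right)} = 6 p p = 6 p^{2}$)
$F{\left(-10 \right)} - 5720 = 6 \left(-10\right)^{2} - 5720 = 6 \cdot 100 - 5720 = 600 - 5720 = -5120$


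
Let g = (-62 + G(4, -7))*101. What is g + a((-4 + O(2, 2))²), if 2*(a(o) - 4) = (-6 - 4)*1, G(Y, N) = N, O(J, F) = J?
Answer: -6970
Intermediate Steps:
a(o) = -1 (a(o) = 4 + ((-6 - 4)*1)/2 = 4 + (-10*1)/2 = 4 + (½)*(-10) = 4 - 5 = -1)
g = -6969 (g = (-62 - 7)*101 = -69*101 = -6969)
g + a((-4 + O(2, 2))²) = -6969 - 1 = -6970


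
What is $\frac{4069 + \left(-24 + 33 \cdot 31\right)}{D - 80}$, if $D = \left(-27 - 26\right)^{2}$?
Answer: $\frac{5068}{2729} \approx 1.8571$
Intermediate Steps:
$D = 2809$ ($D = \left(-53\right)^{2} = 2809$)
$\frac{4069 + \left(-24 + 33 \cdot 31\right)}{D - 80} = \frac{4069 + \left(-24 + 33 \cdot 31\right)}{2809 - 80} = \frac{4069 + \left(-24 + 1023\right)}{2729} = \left(4069 + 999\right) \frac{1}{2729} = 5068 \cdot \frac{1}{2729} = \frac{5068}{2729}$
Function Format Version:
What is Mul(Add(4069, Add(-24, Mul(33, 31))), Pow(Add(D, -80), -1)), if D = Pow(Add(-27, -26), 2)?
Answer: Rational(5068, 2729) ≈ 1.8571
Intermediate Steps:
D = 2809 (D = Pow(-53, 2) = 2809)
Mul(Add(4069, Add(-24, Mul(33, 31))), Pow(Add(D, -80), -1)) = Mul(Add(4069, Add(-24, Mul(33, 31))), Pow(Add(2809, -80), -1)) = Mul(Add(4069, Add(-24, 1023)), Pow(2729, -1)) = Mul(Add(4069, 999), Rational(1, 2729)) = Mul(5068, Rational(1, 2729)) = Rational(5068, 2729)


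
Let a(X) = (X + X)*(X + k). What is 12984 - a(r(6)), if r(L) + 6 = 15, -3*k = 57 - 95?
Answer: 12594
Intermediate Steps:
k = 38/3 (k = -(57 - 95)/3 = -⅓*(-38) = 38/3 ≈ 12.667)
r(L) = 9 (r(L) = -6 + 15 = 9)
a(X) = 2*X*(38/3 + X) (a(X) = (X + X)*(X + 38/3) = (2*X)*(38/3 + X) = 2*X*(38/3 + X))
12984 - a(r(6)) = 12984 - 2*9*(38 + 3*9)/3 = 12984 - 2*9*(38 + 27)/3 = 12984 - 2*9*65/3 = 12984 - 1*390 = 12984 - 390 = 12594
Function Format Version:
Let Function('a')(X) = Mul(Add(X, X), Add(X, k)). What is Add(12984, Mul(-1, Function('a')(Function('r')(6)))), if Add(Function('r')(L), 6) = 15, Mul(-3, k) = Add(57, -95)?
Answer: 12594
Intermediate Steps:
k = Rational(38, 3) (k = Mul(Rational(-1, 3), Add(57, -95)) = Mul(Rational(-1, 3), -38) = Rational(38, 3) ≈ 12.667)
Function('r')(L) = 9 (Function('r')(L) = Add(-6, 15) = 9)
Function('a')(X) = Mul(2, X, Add(Rational(38, 3), X)) (Function('a')(X) = Mul(Add(X, X), Add(X, Rational(38, 3))) = Mul(Mul(2, X), Add(Rational(38, 3), X)) = Mul(2, X, Add(Rational(38, 3), X)))
Add(12984, Mul(-1, Function('a')(Function('r')(6)))) = Add(12984, Mul(-1, Mul(Rational(2, 3), 9, Add(38, Mul(3, 9))))) = Add(12984, Mul(-1, Mul(Rational(2, 3), 9, Add(38, 27)))) = Add(12984, Mul(-1, Mul(Rational(2, 3), 9, 65))) = Add(12984, Mul(-1, 390)) = Add(12984, -390) = 12594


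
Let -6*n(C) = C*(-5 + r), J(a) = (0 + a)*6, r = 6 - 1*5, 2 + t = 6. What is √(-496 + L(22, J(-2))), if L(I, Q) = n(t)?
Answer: 2*I*√1110/3 ≈ 22.211*I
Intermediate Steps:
t = 4 (t = -2 + 6 = 4)
r = 1 (r = 6 - 5 = 1)
J(a) = 6*a (J(a) = a*6 = 6*a)
n(C) = 2*C/3 (n(C) = -C*(-5 + 1)/6 = -C*(-4)/6 = -(-2)*C/3 = 2*C/3)
L(I, Q) = 8/3 (L(I, Q) = (⅔)*4 = 8/3)
√(-496 + L(22, J(-2))) = √(-496 + 8/3) = √(-1480/3) = 2*I*√1110/3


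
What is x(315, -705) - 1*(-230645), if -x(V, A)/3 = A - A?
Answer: 230645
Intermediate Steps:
x(V, A) = 0 (x(V, A) = -3*(A - A) = -3*0 = 0)
x(315, -705) - 1*(-230645) = 0 - 1*(-230645) = 0 + 230645 = 230645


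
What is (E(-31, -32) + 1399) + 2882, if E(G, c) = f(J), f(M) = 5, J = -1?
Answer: 4286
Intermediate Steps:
E(G, c) = 5
(E(-31, -32) + 1399) + 2882 = (5 + 1399) + 2882 = 1404 + 2882 = 4286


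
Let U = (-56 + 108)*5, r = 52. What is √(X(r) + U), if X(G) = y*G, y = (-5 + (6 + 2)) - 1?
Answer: 2*√91 ≈ 19.079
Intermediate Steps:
U = 260 (U = 52*5 = 260)
y = 2 (y = (-5 + 8) - 1 = 3 - 1 = 2)
X(G) = 2*G
√(X(r) + U) = √(2*52 + 260) = √(104 + 260) = √364 = 2*√91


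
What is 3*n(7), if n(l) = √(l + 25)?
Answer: 12*√2 ≈ 16.971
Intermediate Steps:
n(l) = √(25 + l)
3*n(7) = 3*√(25 + 7) = 3*√32 = 3*(4*√2) = 12*√2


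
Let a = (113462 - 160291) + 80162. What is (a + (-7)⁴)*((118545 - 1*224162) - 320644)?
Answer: -15232010574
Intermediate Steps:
a = 33333 (a = -46829 + 80162 = 33333)
(a + (-7)⁴)*((118545 - 1*224162) - 320644) = (33333 + (-7)⁴)*((118545 - 1*224162) - 320644) = (33333 + 2401)*((118545 - 224162) - 320644) = 35734*(-105617 - 320644) = 35734*(-426261) = -15232010574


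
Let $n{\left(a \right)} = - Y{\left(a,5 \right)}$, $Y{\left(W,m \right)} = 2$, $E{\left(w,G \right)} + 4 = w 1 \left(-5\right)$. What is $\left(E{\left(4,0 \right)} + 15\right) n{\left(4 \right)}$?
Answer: $18$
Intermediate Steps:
$E{\left(w,G \right)} = -4 - 5 w$ ($E{\left(w,G \right)} = -4 + w 1 \left(-5\right) = -4 + w \left(-5\right) = -4 - 5 w$)
$n{\left(a \right)} = -2$ ($n{\left(a \right)} = \left(-1\right) 2 = -2$)
$\left(E{\left(4,0 \right)} + 15\right) n{\left(4 \right)} = \left(\left(-4 - 20\right) + 15\right) \left(-2\right) = \left(-24 + 15\right) \left(-2\right) = \left(-9\right) \left(-2\right) = 18$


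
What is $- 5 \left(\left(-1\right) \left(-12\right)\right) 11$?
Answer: $-660$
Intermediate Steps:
$- 5 \left(\left(-1\right) \left(-12\right)\right) 11 = \left(-5\right) 12 \cdot 11 = \left(-60\right) 11 = -660$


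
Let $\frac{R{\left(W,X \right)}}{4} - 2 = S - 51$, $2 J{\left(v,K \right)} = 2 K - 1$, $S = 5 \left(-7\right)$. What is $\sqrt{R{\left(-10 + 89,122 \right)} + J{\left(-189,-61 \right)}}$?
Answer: $\frac{i \sqrt{1590}}{2} \approx 19.937 i$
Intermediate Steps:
$S = -35$
$J{\left(v,K \right)} = - \frac{1}{2} + K$ ($J{\left(v,K \right)} = \frac{2 K - 1}{2} = \frac{-1 + 2 K}{2} = - \frac{1}{2} + K$)
$R{\left(W,X \right)} = -336$ ($R{\left(W,X \right)} = 8 + 4 \left(-35 - 51\right) = 8 + 4 \left(-86\right) = 8 - 344 = -336$)
$\sqrt{R{\left(-10 + 89,122 \right)} + J{\left(-189,-61 \right)}} = \sqrt{-336 - \frac{123}{2}} = \sqrt{- \frac{795}{2}} = \frac{i \sqrt{1590}}{2}$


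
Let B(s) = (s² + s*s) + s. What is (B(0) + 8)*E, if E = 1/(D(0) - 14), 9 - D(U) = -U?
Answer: -8/5 ≈ -1.6000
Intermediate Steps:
D(U) = 9 + U (D(U) = 9 - (-1)*U = 9 + U)
B(s) = s + 2*s² (B(s) = (s² + s²) + s = 2*s² + s = s + 2*s²)
E = -⅕ (E = 1/((9 + 0) - 14) = 1/(9 - 14) = 1/(-5) = -⅕ ≈ -0.20000)
(B(0) + 8)*E = (0*(1 + 2*0) + 8)*(-⅕) = (0*(1 + 0) + 8)*(-⅕) = (0*1 + 8)*(-⅕) = (0 + 8)*(-⅕) = 8*(-⅕) = -8/5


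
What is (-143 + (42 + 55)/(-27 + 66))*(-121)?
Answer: 663080/39 ≈ 17002.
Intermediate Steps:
(-143 + (42 + 55)/(-27 + 66))*(-121) = (-143 + 97/39)*(-121) = -5480/39*(-121) = 663080/39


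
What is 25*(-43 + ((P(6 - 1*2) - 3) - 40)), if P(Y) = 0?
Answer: -2150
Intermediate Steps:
25*(-43 + ((P(6 - 1*2) - 3) - 40)) = 25*(-43 + ((0 - 3) - 40)) = 25*(-43 + (-3 - 40)) = 25*(-43 - 43) = 25*(-86) = -2150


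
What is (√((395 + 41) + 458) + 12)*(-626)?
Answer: -7512 - 626*√894 ≈ -26229.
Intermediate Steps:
(√((395 + 41) + 458) + 12)*(-626) = (√(436 + 458) + 12)*(-626) = (√894 + 12)*(-626) = (12 + √894)*(-626) = -7512 - 626*√894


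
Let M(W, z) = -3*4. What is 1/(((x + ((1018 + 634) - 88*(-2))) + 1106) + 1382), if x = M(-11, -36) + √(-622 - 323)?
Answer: 4304/18525361 - 3*I*√105/18525361 ≈ 0.00023233 - 1.6594e-6*I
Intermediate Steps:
M(W, z) = -12
x = -12 + 3*I*√105 (x = -12 + √(-622 - 323) = -12 + √(-945) = -12 + 3*I*√105 ≈ -12.0 + 30.741*I)
1/(((x + ((1018 + 634) - 88*(-2))) + 1106) + 1382) = 1/((((-12 + 3*I*√105) + ((1018 + 634) - 88*(-2))) + 1106) + 1382) = 1/((((-12 + 3*I*√105) + (1652 + 176)) + 1106) + 1382) = 1/((((-12 + 3*I*√105) + 1828) + 1106) + 1382) = 1/(((1816 + 3*I*√105) + 1106) + 1382) = 1/((2922 + 3*I*√105) + 1382) = 1/(4304 + 3*I*√105)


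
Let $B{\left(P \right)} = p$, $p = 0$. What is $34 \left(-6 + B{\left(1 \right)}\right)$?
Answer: $-204$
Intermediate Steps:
$B{\left(P \right)} = 0$
$34 \left(-6 + B{\left(1 \right)}\right) = 34 \left(-6 + 0\right) = 34 \left(-6\right) = -204$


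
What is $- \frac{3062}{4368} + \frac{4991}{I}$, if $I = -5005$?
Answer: $- \frac{203989}{120120} \approx -1.6982$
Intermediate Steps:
$- \frac{3062}{4368} + \frac{4991}{I} = - \frac{3062}{4368} + \frac{4991}{-5005} = \left(-3062\right) \frac{1}{4368} + 4991 \left(- \frac{1}{5005}\right) = - \frac{1531}{2184} - \frac{713}{715} = - \frac{203989}{120120}$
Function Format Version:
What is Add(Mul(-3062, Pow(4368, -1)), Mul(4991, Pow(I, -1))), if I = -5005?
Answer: Rational(-203989, 120120) ≈ -1.6982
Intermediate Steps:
Add(Mul(-3062, Pow(4368, -1)), Mul(4991, Pow(I, -1))) = Add(Mul(-3062, Pow(4368, -1)), Mul(4991, Pow(-5005, -1))) = Add(Mul(-3062, Rational(1, 4368)), Mul(4991, Rational(-1, 5005))) = Add(Rational(-1531, 2184), Rational(-713, 715)) = Rational(-203989, 120120)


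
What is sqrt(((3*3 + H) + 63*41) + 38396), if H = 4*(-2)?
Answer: 2*sqrt(10245) ≈ 202.44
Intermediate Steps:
H = -8
sqrt(((3*3 + H) + 63*41) + 38396) = sqrt(((3*3 - 8) + 63*41) + 38396) = sqrt(((9 - 8) + 2583) + 38396) = sqrt((1 + 2583) + 38396) = sqrt(2584 + 38396) = sqrt(40980) = 2*sqrt(10245)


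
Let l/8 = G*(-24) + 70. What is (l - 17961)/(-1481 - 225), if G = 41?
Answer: 25273/1706 ≈ 14.814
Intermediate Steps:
l = -7312 (l = 8*(41*(-24) + 70) = 8*(-984 + 70) = 8*(-914) = -7312)
(l - 17961)/(-1481 - 225) = (-7312 - 17961)/(-1481 - 225) = -25273/(-1706) = -25273*(-1/1706) = 25273/1706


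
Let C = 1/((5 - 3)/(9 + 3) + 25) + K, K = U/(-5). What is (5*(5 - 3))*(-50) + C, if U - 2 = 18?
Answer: -76098/151 ≈ -503.96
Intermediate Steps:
U = 20 (U = 2 + 18 = 20)
K = -4 (K = 20/(-5) = 20*(-⅕) = -4)
C = -598/151 (C = 1/((5 - 3)/(9 + 3) + 25) - 4 = 1/(2/12 + 25) - 4 = 1/(2*(1/12) + 25) - 4 = 1/(⅙ + 25) - 4 = 1/(151/6) - 4 = 6/151 - 4 = -598/151 ≈ -3.9603)
(5*(5 - 3))*(-50) + C = (5*(5 - 3))*(-50) - 598/151 = (5*2)*(-50) - 598/151 = 10*(-50) - 598/151 = -500 - 598/151 = -76098/151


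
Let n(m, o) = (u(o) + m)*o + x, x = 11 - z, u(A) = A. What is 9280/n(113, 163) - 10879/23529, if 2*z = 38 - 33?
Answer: -69149/269979 ≈ -0.25613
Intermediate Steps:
z = 5/2 (z = (38 - 33)/2 = (1/2)*5 = 5/2 ≈ 2.5000)
x = 17/2 (x = 11 - 1*5/2 = 11 - 5/2 = 17/2 ≈ 8.5000)
n(m, o) = 17/2 + o*(m + o) (n(m, o) = (o + m)*o + 17/2 = (m + o)*o + 17/2 = o*(m + o) + 17/2 = 17/2 + o*(m + o))
9280/n(113, 163) - 10879/23529 = 9280/(17/2 + 163**2 + 113*163) - 10879/23529 = 9280/(17/2 + 26569 + 18419) - 10879*1/23529 = 9280/(89993/2) - 43/93 = 9280*(2/89993) - 43/93 = 18560/89993 - 43/93 = -69149/269979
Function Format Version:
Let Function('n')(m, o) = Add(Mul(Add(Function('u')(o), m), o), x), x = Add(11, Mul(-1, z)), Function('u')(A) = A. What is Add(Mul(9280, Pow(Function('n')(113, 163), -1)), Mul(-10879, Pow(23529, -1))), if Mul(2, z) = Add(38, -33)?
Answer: Rational(-69149, 269979) ≈ -0.25613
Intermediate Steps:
z = Rational(5, 2) (z = Mul(Rational(1, 2), Add(38, -33)) = Mul(Rational(1, 2), 5) = Rational(5, 2) ≈ 2.5000)
x = Rational(17, 2) (x = Add(11, Mul(-1, Rational(5, 2))) = Add(11, Rational(-5, 2)) = Rational(17, 2) ≈ 8.5000)
Function('n')(m, o) = Add(Rational(17, 2), Mul(o, Add(m, o))) (Function('n')(m, o) = Add(Mul(Add(o, m), o), Rational(17, 2)) = Add(Mul(Add(m, o), o), Rational(17, 2)) = Add(Mul(o, Add(m, o)), Rational(17, 2)) = Add(Rational(17, 2), Mul(o, Add(m, o))))
Add(Mul(9280, Pow(Function('n')(113, 163), -1)), Mul(-10879, Pow(23529, -1))) = Add(Mul(9280, Pow(Add(Rational(17, 2), Pow(163, 2), Mul(113, 163)), -1)), Mul(-10879, Pow(23529, -1))) = Add(Mul(9280, Pow(Add(Rational(17, 2), 26569, 18419), -1)), Mul(-10879, Rational(1, 23529))) = Add(Mul(9280, Pow(Rational(89993, 2), -1)), Rational(-43, 93)) = Add(Mul(9280, Rational(2, 89993)), Rational(-43, 93)) = Add(Rational(18560, 89993), Rational(-43, 93)) = Rational(-69149, 269979)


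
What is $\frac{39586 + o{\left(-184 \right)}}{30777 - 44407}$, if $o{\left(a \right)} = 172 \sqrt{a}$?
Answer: $- \frac{19793}{6815} - \frac{172 i \sqrt{46}}{6815} \approx -2.9043 - 0.17118 i$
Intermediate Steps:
$\frac{39586 + o{\left(-184 \right)}}{30777 - 44407} = \frac{39586 + 172 \sqrt{-184}}{30777 - 44407} = \frac{39586 + 172 \cdot 2 i \sqrt{46}}{-13630} = \left(39586 + 344 i \sqrt{46}\right) \left(- \frac{1}{13630}\right) = - \frac{19793}{6815} - \frac{172 i \sqrt{46}}{6815}$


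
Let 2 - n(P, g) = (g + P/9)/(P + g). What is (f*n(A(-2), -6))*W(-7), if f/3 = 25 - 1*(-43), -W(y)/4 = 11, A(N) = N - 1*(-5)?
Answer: -2992/3 ≈ -997.33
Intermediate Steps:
A(N) = 5 + N (A(N) = N + 5 = 5 + N)
W(y) = -44 (W(y) = -4*11 = -44)
n(P, g) = 2 - (g + P/9)/(P + g)
f = 204 (f = 3*(25 - 1*(-43)) = 3*(25 + 43) = 3*68 = 204)
(f*n(A(-2), -6))*W(-7) = (204*((-6 + 17*(5 - 2)/9)/((5 - 2) - 6)))*(-44) = (204*((-6 + (17/9)*3)/(3 - 6)))*(-44) = (204*((-6 + 17/3)/(-3)))*(-44) = (204*(-1/3*(-1/3)))*(-44) = (204*(1/9))*(-44) = (68/3)*(-44) = -2992/3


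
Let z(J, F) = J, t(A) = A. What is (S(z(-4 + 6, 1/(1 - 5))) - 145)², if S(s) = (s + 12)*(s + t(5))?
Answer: 2209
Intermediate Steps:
S(s) = (5 + s)*(12 + s) (S(s) = (s + 12)*(s + 5) = (12 + s)*(5 + s) = (5 + s)*(12 + s))
(S(z(-4 + 6, 1/(1 - 5))) - 145)² = ((60 + (-4 + 6)² + 17*(-4 + 6)) - 145)² = ((60 + 2² + 17*2) - 145)² = ((60 + 4 + 34) - 145)² = (98 - 145)² = (-47)² = 2209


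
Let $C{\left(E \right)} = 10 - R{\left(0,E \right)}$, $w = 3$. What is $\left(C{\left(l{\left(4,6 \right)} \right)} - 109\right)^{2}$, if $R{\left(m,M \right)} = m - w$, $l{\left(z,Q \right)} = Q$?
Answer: $9216$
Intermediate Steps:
$R{\left(m,M \right)} = -3 + m$ ($R{\left(m,M \right)} = m - 3 = -3 + m$)
$C{\left(E \right)} = 13$ ($C{\left(E \right)} = 10 - \left(-3 + 0\right) = 10 - -3 = 10 + 3 = 13$)
$\left(C{\left(l{\left(4,6 \right)} \right)} - 109\right)^{2} = \left(13 - 109\right)^{2} = \left(-96\right)^{2} = 9216$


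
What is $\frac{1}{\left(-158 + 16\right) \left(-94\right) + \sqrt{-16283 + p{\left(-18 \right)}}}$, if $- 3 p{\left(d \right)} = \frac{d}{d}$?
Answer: $\frac{20022}{267278081} - \frac{5 i \sqrt{5862}}{534556162} \approx 7.4911 \cdot 10^{-5} - 7.1614 \cdot 10^{-7} i$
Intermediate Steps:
$p{\left(d \right)} = - \frac{1}{3}$ ($p{\left(d \right)} = - \frac{d \frac{1}{d}}{3} = \left(- \frac{1}{3}\right) 1 = - \frac{1}{3}$)
$\frac{1}{\left(-158 + 16\right) \left(-94\right) + \sqrt{-16283 + p{\left(-18 \right)}}} = \frac{1}{\left(-158 + 16\right) \left(-94\right) + \sqrt{-16283 - \frac{1}{3}}} = \frac{1}{\left(-142\right) \left(-94\right) + \sqrt{- \frac{48850}{3}}} = \frac{1}{13348 + \frac{5 i \sqrt{5862}}{3}}$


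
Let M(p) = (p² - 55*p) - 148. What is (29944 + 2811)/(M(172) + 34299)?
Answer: 6551/10855 ≈ 0.60350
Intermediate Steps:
M(p) = -148 + p² - 55*p
(29944 + 2811)/(M(172) + 34299) = (29944 + 2811)/((-148 + 172² - 55*172) + 34299) = 32755/((-148 + 29584 - 9460) + 34299) = 32755/(19976 + 34299) = 32755/54275 = 32755*(1/54275) = 6551/10855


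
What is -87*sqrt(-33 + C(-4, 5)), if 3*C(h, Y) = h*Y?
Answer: -29*I*sqrt(357) ≈ -547.94*I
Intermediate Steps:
C(h, Y) = Y*h/3 (C(h, Y) = (h*Y)/3 = (Y*h)/3 = Y*h/3)
-87*sqrt(-33 + C(-4, 5)) = -87*sqrt(-33 + (1/3)*5*(-4)) = -87*sqrt(-33 - 20/3) = -29*I*sqrt(357)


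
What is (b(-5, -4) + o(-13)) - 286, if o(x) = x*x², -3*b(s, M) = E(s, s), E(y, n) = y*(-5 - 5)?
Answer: -7499/3 ≈ -2499.7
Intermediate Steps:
E(y, n) = -10*y (E(y, n) = y*(-10) = -10*y)
b(s, M) = 10*s/3 (b(s, M) = -(-10)*s/3 = 10*s/3)
o(x) = x³
(b(-5, -4) + o(-13)) - 286 = ((10/3)*(-5) + (-13)³) - 286 = (-50/3 - 2197) - 286 = -6641/3 - 286 = -7499/3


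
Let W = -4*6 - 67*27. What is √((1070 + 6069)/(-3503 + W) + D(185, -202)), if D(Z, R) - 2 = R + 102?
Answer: I*√707109378/2668 ≈ 9.9668*I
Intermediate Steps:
D(Z, R) = 104 + R (D(Z, R) = 2 + (R + 102) = 2 + (102 + R) = 104 + R)
W = -1833 (W = -24 - 1809 = -1833)
√((1070 + 6069)/(-3503 + W) + D(185, -202)) = √((1070 + 6069)/(-3503 - 1833) + (104 - 202)) = √(7139/(-5336) - 98) = √(7139*(-1/5336) - 98) = √(-7139/5336 - 98) = √(-530067/5336) = I*√707109378/2668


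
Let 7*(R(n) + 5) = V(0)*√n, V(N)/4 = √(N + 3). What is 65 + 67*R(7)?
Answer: -270 + 268*√21/7 ≈ -94.553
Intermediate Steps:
V(N) = 4*√(3 + N) (V(N) = 4*√(N + 3) = 4*√(3 + N))
R(n) = -5 + 4*√3*√n/7 (R(n) = -5 + ((4*√(3 + 0))*√n)/7 = -5 + ((4*√3)*√n)/7 = -5 + (4*√3*√n)/7 = -5 + 4*√3*√n/7)
65 + 67*R(7) = 65 + 67*(-5 + 4*√3*√7/7) = 65 + 67*(-5 + 4*√21/7) = 65 + (-335 + 268*√21/7) = -270 + 268*√21/7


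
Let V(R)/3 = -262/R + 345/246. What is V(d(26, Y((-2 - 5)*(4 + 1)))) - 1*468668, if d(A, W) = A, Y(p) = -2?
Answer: -499627829/1066 ≈ -4.6869e+5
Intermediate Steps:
V(R) = 345/82 - 786/R (V(R) = 3*(-262/R + 345/246) = 3*(-262/R + 345*(1/246)) = 3*(-262/R + 115/82) = 3*(115/82 - 262/R) = 345/82 - 786/R)
V(d(26, Y((-2 - 5)*(4 + 1)))) - 1*468668 = (345/82 - 786/26) - 1*468668 = (345/82 - 786*1/26) - 468668 = (345/82 - 393/13) - 468668 = -27741/1066 - 468668 = -499627829/1066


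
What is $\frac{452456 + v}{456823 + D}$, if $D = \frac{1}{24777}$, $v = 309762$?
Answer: $\frac{9442737693}{5659351736} \approx 1.6685$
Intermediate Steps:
$D = \frac{1}{24777} \approx 4.036 \cdot 10^{-5}$
$\frac{452456 + v}{456823 + D} = \frac{452456 + 309762}{456823 + \frac{1}{24777}} = \frac{762218}{\frac{11318703472}{24777}} = 762218 \cdot \frac{24777}{11318703472} = \frac{9442737693}{5659351736}$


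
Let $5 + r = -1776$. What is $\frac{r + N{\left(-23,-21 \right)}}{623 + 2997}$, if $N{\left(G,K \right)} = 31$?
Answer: $- \frac{175}{362} \approx -0.48343$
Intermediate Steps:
$r = -1781$ ($r = -5 - 1776 = -1781$)
$\frac{r + N{\left(-23,-21 \right)}}{623 + 2997} = \frac{-1781 + 31}{623 + 2997} = - \frac{1750}{3620} = \left(-1750\right) \frac{1}{3620} = - \frac{175}{362}$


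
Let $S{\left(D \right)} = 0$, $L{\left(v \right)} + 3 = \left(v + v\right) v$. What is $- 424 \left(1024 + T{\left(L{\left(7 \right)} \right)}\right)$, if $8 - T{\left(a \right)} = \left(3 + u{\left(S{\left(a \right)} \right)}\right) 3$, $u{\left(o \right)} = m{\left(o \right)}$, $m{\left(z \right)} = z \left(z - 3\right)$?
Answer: $-433752$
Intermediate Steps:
$L{\left(v \right)} = -3 + 2 v^{2}$ ($L{\left(v \right)} = -3 + \left(v + v\right) v = -3 + 2 v v = -3 + 2 v^{2}$)
$m{\left(z \right)} = z \left(-3 + z\right)$
$u{\left(o \right)} = o \left(-3 + o\right)$
$T{\left(a \right)} = -1$ ($T{\left(a \right)} = 8 - \left(3 + 0 \left(-3 + 0\right)\right) 3 = 8 - \left(3 + 0 \left(-3\right)\right) 3 = 8 - \left(3 + 0\right) 3 = 8 - 3 \cdot 3 = 8 - 9 = -1$)
$- 424 \left(1024 + T{\left(L{\left(7 \right)} \right)}\right) = - 424 \left(1024 - 1\right) = \left(-424\right) 1023 = -433752$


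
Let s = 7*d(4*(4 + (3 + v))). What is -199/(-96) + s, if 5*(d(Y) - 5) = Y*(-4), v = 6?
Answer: -121981/480 ≈ -254.13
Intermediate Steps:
d(Y) = 5 - 4*Y/5 (d(Y) = 5 + (Y*(-4))/5 = 5 + (-4*Y)/5 = 5 - 4*Y/5)
s = -1281/5 (s = 7*(5 - 16*(4 + (3 + 6))/5) = 7*(5 - 16*(4 + 9)/5) = 7*(5 - 16*13/5) = 7*(5 - ⅘*52) = 7*(5 - 208/5) = 7*(-183/5) = -1281/5 ≈ -256.20)
-199/(-96) + s = -199/(-96) - 1281/5 = -199*(-1/96) - 1281/5 = 199/96 - 1281/5 = -121981/480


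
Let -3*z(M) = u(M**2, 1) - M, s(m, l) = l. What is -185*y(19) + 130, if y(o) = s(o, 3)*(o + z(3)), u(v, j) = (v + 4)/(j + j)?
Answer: -19535/2 ≈ -9767.5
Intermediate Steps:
u(v, j) = (4 + v)/(2*j) (u(v, j) = (4 + v)/((2*j)) = (4 + v)*(1/(2*j)) = (4 + v)/(2*j))
z(M) = -2/3 - M**2/6 + M/3 (z(M) = -((1/2)*(4 + M**2)/1 - M)/3 = -((1/2)*1*(4 + M**2) - M)/3 = -((2 + M**2/2) - M)/3 = -(2 + M**2/2 - M)/3 = -2/3 - M**2/6 + M/3)
y(o) = -7/2 + 3*o (y(o) = 3*(o + (-2/3 - 1/6*3**2 + (1/3)*3)) = 3*(o + (-2/3 - 1/6*9 + 1)) = 3*(o + (-2/3 - 3/2 + 1)) = 3*(o - 7/6) = 3*(-7/6 + o) = -7/2 + 3*o)
-185*y(19) + 130 = -185*(-7/2 + 3*19) + 130 = -185*(-7/2 + 57) + 130 = -185*107/2 + 130 = -19795/2 + 130 = -19535/2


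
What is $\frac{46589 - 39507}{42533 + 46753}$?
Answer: $\frac{3541}{44643} \approx 0.079318$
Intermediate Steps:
$\frac{46589 - 39507}{42533 + 46753} = \frac{7082}{89286} = 7082 \cdot \frac{1}{89286} = \frac{3541}{44643}$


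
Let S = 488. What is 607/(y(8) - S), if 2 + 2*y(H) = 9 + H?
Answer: -1214/961 ≈ -1.2633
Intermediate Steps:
y(H) = 7/2 + H/2 (y(H) = -1 + (9 + H)/2 = -1 + (9/2 + H/2) = 7/2 + H/2)
607/(y(8) - S) = 607/((7/2 + (½)*8) - 1*488) = 607/((7/2 + 4) - 488) = 607/(15/2 - 488) = 607/(-961/2) = 607*(-2/961) = -1214/961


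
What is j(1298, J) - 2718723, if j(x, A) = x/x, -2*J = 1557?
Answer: -2718722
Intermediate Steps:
J = -1557/2 (J = -½*1557 = -1557/2 ≈ -778.50)
j(x, A) = 1
j(1298, J) - 2718723 = 1 - 2718723 = -2718722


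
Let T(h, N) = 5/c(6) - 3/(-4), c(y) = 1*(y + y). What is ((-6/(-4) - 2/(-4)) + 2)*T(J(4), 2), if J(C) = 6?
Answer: 14/3 ≈ 4.6667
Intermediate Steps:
c(y) = 2*y (c(y) = 1*(2*y) = 2*y)
T(h, N) = 7/6 (T(h, N) = 5/((2*6)) - 3/(-4) = 5/12 - 3*(-1/4) = 5*(1/12) + 3/4 = 5/12 + 3/4 = 7/6)
((-6/(-4) - 2/(-4)) + 2)*T(J(4), 2) = ((-6/(-4) - 2/(-4)) + 2)*(7/6) = ((-6*(-1/4) - 2*(-1/4)) + 2)*(7/6) = ((3/2 + 1/2) + 2)*(7/6) = (2 + 2)*(7/6) = 4*(7/6) = 14/3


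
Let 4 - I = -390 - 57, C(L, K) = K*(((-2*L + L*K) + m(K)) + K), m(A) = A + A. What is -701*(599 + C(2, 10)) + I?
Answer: -741908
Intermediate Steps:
m(A) = 2*A
C(L, K) = K*(-2*L + 3*K + K*L) (C(L, K) = K*(((-2*L + L*K) + 2*K) + K) = K*(((-2*L + K*L) + 2*K) + K) = K*((-2*L + 2*K + K*L) + K) = K*(-2*L + 3*K + K*L))
I = 451 (I = 4 - (-390 - 57) = 4 - 1*(-447) = 4 + 447 = 451)
-701*(599 + C(2, 10)) + I = -701*(599 + 10*(-2*2 + 3*10 + 10*2)) + 451 = -701*(599 + 10*(-4 + 30 + 20)) + 451 = -701*(599 + 10*46) + 451 = -701*(599 + 460) + 451 = -701*1059 + 451 = -742359 + 451 = -741908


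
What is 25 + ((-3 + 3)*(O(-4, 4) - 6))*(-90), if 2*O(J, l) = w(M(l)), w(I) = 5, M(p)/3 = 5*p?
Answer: 25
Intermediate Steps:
M(p) = 15*p (M(p) = 3*(5*p) = 15*p)
O(J, l) = 5/2 (O(J, l) = (½)*5 = 5/2)
25 + ((-3 + 3)*(O(-4, 4) - 6))*(-90) = 25 + ((-3 + 3)*(5/2 - 6))*(-90) = 25 + (0*(-7/2))*(-90) = 25 + 0*(-90) = 25 + 0 = 25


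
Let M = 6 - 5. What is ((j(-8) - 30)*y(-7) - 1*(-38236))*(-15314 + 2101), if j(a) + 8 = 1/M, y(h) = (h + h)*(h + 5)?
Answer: -491523600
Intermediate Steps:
y(h) = 2*h*(5 + h) (y(h) = (2*h)*(5 + h) = 2*h*(5 + h))
M = 1
j(a) = -7 (j(a) = -8 + 1/1 = -8 + 1 = -7)
((j(-8) - 30)*y(-7) - 1*(-38236))*(-15314 + 2101) = ((-7 - 30)*(2*(-7)*(5 - 7)) - 1*(-38236))*(-15314 + 2101) = (-74*(-7)*(-2) + 38236)*(-13213) = (-37*28 + 38236)*(-13213) = (-1036 + 38236)*(-13213) = 37200*(-13213) = -491523600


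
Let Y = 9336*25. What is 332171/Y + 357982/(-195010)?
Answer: -1877633209/4551533400 ≈ -0.41253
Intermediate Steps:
Y = 233400
332171/Y + 357982/(-195010) = 332171/233400 + 357982/(-195010) = 332171*(1/233400) + 357982*(-1/195010) = 332171/233400 - 178991/97505 = -1877633209/4551533400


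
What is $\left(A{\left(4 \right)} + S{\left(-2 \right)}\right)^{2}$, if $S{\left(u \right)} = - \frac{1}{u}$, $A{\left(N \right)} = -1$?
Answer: $\frac{1}{4} \approx 0.25$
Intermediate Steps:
$\left(A{\left(4 \right)} + S{\left(-2 \right)}\right)^{2} = \left(-1 - \frac{1}{-2}\right)^{2} = \left(-1 - - \frac{1}{2}\right)^{2} = \left(-1 + \frac{1}{2}\right)^{2} = \left(- \frac{1}{2}\right)^{2} = \frac{1}{4}$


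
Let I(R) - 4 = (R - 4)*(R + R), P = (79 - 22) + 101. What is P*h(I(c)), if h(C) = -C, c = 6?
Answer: -4424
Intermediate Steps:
P = 158 (P = 57 + 101 = 158)
I(R) = 4 + 2*R*(-4 + R) (I(R) = 4 + (R - 4)*(R + R) = 4 + (-4 + R)*(2*R) = 4 + 2*R*(-4 + R))
P*h(I(c)) = 158*(-(4 - 8*6 + 2*6²)) = 158*(-(4 - 48 + 2*36)) = 158*(-(4 - 48 + 72)) = 158*(-1*28) = 158*(-28) = -4424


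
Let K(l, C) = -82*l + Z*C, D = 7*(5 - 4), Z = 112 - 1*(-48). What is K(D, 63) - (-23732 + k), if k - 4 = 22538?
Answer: 10696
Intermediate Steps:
Z = 160 (Z = 112 + 48 = 160)
k = 22542 (k = 4 + 22538 = 22542)
D = 7 (D = 7*1 = 7)
K(l, C) = -82*l + 160*C
K(D, 63) - (-23732 + k) = (-82*7 + 160*63) - (-23732 + 22542) = (-574 + 10080) - 1*(-1190) = 9506 + 1190 = 10696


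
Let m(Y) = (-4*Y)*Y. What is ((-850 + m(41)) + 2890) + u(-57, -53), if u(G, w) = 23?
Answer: -4661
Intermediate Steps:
m(Y) = -4*Y**2
((-850 + m(41)) + 2890) + u(-57, -53) = ((-850 - 4*41**2) + 2890) + 23 = ((-850 - 4*1681) + 2890) + 23 = ((-850 - 6724) + 2890) + 23 = (-7574 + 2890) + 23 = -4684 + 23 = -4661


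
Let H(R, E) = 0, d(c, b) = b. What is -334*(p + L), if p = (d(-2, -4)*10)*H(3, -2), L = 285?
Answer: -95190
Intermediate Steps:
p = 0 (p = -4*10*0 = -40*0 = 0)
-334*(p + L) = -334*(0 + 285) = -334*285 = -95190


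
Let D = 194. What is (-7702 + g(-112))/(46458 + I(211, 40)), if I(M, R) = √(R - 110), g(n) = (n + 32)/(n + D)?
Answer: -7336229238/44246089597 + 157911*I*√70/44246089597 ≈ -0.16581 + 2.986e-5*I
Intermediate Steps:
g(n) = (32 + n)/(194 + n) (g(n) = (n + 32)/(n + 194) = (32 + n)/(194 + n))
I(M, R) = √(-110 + R)
(-7702 + g(-112))/(46458 + I(211, 40)) = (-7702 + (32 - 112)/(194 - 112))/(46458 + √(-110 + 40)) = (-7702 - 80/82)/(46458 + √(-70)) = (-7702 + (1/82)*(-80))/(46458 + I*√70) = (-7702 - 40/41)/(46458 + I*√70) = -315822/(41*(46458 + I*√70))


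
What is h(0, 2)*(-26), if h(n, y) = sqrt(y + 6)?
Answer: -52*sqrt(2) ≈ -73.539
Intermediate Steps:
h(n, y) = sqrt(6 + y)
h(0, 2)*(-26) = sqrt(6 + 2)*(-26) = sqrt(8)*(-26) = (2*sqrt(2))*(-26) = -52*sqrt(2)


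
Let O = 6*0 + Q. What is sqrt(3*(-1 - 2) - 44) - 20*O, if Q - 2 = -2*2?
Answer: 40 + I*sqrt(53) ≈ 40.0 + 7.2801*I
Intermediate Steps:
Q = -2 (Q = 2 - 2*2 = 2 - 4 = -2)
O = -2 (O = 6*0 - 2 = 0 - 2 = -2)
sqrt(3*(-1 - 2) - 44) - 20*O = sqrt(3*(-1 - 2) - 44) - 20*(-2) = sqrt(3*(-3) - 44) + 40 = sqrt(-9 - 44) + 40 = sqrt(-53) + 40 = I*sqrt(53) + 40 = 40 + I*sqrt(53)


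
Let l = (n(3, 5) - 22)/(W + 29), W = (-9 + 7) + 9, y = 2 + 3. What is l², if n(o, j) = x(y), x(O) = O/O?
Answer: 49/144 ≈ 0.34028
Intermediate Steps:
y = 5
x(O) = 1
n(o, j) = 1
W = 7 (W = -2 + 9 = 7)
l = -7/12 (l = (1 - 22)/(7 + 29) = -21/36 = -21*1/36 = -7/12 ≈ -0.58333)
l² = (-7/12)² = 49/144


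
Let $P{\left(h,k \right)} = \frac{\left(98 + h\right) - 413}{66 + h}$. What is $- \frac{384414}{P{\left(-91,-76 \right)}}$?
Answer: $- \frac{4805175}{203} \approx -23671.0$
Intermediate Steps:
$P{\left(h,k \right)} = \frac{-315 + h}{66 + h}$
$- \frac{384414}{P{\left(-91,-76 \right)}} = - \frac{384414}{\frac{1}{66 - 91} \left(-315 - 91\right)} = - \frac{384414}{\frac{1}{-25} \left(-406\right)} = - \frac{384414}{\left(- \frac{1}{25}\right) \left(-406\right)} = - \frac{384414}{\frac{406}{25}} = \left(-384414\right) \frac{25}{406} = - \frac{4805175}{203}$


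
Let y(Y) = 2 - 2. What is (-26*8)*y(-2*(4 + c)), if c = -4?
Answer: 0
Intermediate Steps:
y(Y) = 0
(-26*8)*y(-2*(4 + c)) = -26*8*0 = -13*16*0 = -208*0 = 0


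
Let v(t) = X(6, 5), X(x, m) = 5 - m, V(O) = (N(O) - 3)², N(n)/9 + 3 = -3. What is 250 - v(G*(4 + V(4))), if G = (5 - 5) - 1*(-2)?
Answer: 250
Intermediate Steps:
N(n) = -54 (N(n) = -27 + 9*(-3) = -27 - 27 = -54)
G = 2 (G = 0 + 2 = 2)
V(O) = 3249 (V(O) = (-54 - 3)² = (-57)² = 3249)
v(t) = 0 (v(t) = 5 - 1*5 = 5 - 5 = 0)
250 - v(G*(4 + V(4))) = 250 - 1*0 = 250 + 0 = 250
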